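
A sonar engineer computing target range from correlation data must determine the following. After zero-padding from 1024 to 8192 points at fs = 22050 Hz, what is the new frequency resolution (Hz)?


Frequency resolution after zero-padding:
N_padded = 1024 * 8 = 8192
df = fs / N_padded
   = 22050 / 8192
   = 2.6917 Hz

2.6917 Hz


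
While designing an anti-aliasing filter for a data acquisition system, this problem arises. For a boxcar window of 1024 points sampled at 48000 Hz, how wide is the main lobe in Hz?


Main lobe width for a rectangular window:
Width = 2 * fs / N
      = 2 * 48000 / 1024
      = 96000 / 1024
      = 93.75 Hz

93.75 Hz


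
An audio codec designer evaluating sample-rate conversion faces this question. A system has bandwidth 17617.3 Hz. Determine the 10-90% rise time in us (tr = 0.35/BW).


Rise time from bandwidth relationship:
tr = 0.35 / BW
   = 0.35 / 17617.3
   = 1.986683544e-05 s
   = 19.8668 us

19.8668 us


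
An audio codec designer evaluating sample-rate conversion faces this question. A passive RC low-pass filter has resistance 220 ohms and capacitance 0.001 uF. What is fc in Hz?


Cutoff frequency of a first-order RC filter:
fc = 1 / (2 * pi * R * C)
C = 0.001 uF = 1e-09 F
fc = 1 / (2 * pi * 220 * 1e-09)
   = 1 / 1.3823007675795e-06
   = 723431.559509 Hz

723431.559509 Hz


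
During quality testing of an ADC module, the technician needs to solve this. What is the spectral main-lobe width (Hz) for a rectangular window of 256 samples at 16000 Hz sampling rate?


Main lobe width for a rectangular window:
Width = 2 * fs / N
      = 2 * 16000 / 256
      = 32000 / 256
      = 125.0 Hz

125.0 Hz


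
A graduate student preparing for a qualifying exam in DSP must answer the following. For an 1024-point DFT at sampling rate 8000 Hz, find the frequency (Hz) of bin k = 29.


Frequency of DFT bin k:
f_k = k * fs / N
    = 29 * 8000 / 1024
    = 232000 / 1024
    = 226.562 Hz

226.562 Hz


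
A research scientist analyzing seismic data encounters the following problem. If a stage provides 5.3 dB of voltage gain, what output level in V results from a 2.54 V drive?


Output voltage from dB gain:
V_out = V_in * 10^(gain_dB / 20)
      = 2.54 * 10^(5.3 / 20)
      = 2.54 * 1.840772
      = 4.6756 V

4.6756 V


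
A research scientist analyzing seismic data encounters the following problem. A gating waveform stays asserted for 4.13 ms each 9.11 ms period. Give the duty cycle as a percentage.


Duty cycle as a percentage:
DC = (t_on / T) * 100
   = (4.13 / 9.11) * 100
   = 0.453348 * 100
   = 45.33 %

45.33 %


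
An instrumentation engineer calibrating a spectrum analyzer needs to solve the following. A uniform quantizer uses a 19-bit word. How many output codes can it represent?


Number of quantization levels = 2^N
= 2^19
= 524288

524288


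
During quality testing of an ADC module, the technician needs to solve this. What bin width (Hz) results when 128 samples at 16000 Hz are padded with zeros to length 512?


Frequency resolution after zero-padding:
N_padded = 128 * 4 = 512
df = fs / N_padded
   = 16000 / 512
   = 31.25 Hz

31.25 Hz


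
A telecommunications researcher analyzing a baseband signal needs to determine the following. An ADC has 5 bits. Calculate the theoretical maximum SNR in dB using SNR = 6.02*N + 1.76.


Theoretical SNR for a full-scale sinusoid:
SNR = 6.02 * N + 1.76
    = 6.02 * 5 + 1.76
    = 30.1 + 1.76
    = 31.86 dB

31.86 dB


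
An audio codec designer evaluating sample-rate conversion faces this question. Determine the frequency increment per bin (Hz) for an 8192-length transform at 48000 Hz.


DFT frequency resolution:
df = fs / N
   = 48000 / 8192
   = 5.8594 Hz

5.8594 Hz


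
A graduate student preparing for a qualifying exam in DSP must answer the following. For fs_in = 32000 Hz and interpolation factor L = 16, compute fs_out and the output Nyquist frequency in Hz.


Step 1 — output sample rate after interpolation by L:
fs_out = L * fs_in = 16 * 32000 = 512000 Hz

Step 2 — Nyquist frequency of the output stream:
f_Nyq = fs_out / 2 = 512000 / 2 = 256000.0 Hz

fs_out = 512000 Hz; f_Nyquist = 256000.0 Hz


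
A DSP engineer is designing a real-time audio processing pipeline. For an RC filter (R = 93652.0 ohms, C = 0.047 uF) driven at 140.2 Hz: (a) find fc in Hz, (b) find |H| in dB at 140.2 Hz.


Step 1 — cutoff frequency:
fc = 1 / (2*pi*R*C)
C = 0.047 uF = 4.7e-08 F
fc = 1 / (2*pi*93652.0*4.7e-08)
   = 36.1581 Hz

Step 2 — magnitude at f = 140.2 Hz:
|H(f)| = 1 / sqrt(1 + (f/fc)^2)
f/fc = 140.2 / 36.1581 = 3.877416
|H| = 1 / sqrt(1 + 15.034355) = 0.249732
|H|_dB = 20*log10(0.249732) = -12.05 dB

fc = 36.1581 Hz; |H(140.2 Hz)| = -12.05 dB


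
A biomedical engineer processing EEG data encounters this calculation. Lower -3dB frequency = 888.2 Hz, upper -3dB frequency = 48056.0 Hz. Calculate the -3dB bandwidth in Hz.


Bandwidth is the difference of -3dB frequencies:
BW = f_high - f_low
   = 48056.0 - 888.2
   = 47167.8 Hz

47167.8 Hz


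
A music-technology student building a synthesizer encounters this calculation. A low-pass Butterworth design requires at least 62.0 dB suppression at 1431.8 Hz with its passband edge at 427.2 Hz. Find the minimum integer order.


Butterworth filter order formula:
n = log10(10^(A/10) - 1) / (2 * log10(f_stop/f_pass))
10^(62.0/10) - 1 = 1584892.1925
f_stop/f_pass = 1431.8 / 427.2 = 3.3516
n = 5.9019 -> ceil = 6

6


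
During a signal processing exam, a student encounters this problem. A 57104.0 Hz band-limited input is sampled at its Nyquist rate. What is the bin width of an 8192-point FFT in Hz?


Step 1 — Nyquist sampling rate:
fs = 2 * fmax = 2 * 57104.0 = 114208.0 Hz

Step 2 — DFT bin spacing:
df = fs / N = 114208.0 / 8192 = 13.9414 Hz

13.9414 Hz


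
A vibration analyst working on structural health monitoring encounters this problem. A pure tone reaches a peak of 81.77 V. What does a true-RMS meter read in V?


RMS voltage for a sinusoidal waveform:
V_rms = V_peak / sqrt(2)
      = 81.77 / 1.414214
      = 57.82 V

57.82 V


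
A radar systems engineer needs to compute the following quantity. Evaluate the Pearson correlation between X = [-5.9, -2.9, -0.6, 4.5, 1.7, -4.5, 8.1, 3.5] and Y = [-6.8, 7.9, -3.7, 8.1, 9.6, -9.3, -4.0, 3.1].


Pearson correlation coefficient (population):
r = cov(X,Y) / (std(X) * std(Y))
Mean X = 0.4875, Mean Y = 0.6125
Cov(X,Y) = 11.263906
Std(X) = 4.512881, Std(Y) = 6.975034
r = 0.3578

0.3578


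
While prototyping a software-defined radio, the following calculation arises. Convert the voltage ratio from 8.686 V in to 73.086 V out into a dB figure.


Voltage gain in dB:
G = 20 * log10(Vout / Vin)
  = 20 * log10(73.086 / 8.686)
  = 20 * log10(8.41423)
  = 20 * 0.925014
  = 18.5 dB

18.5 dB


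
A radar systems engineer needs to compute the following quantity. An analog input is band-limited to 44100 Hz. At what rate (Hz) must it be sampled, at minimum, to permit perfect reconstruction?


The Nyquist rate is twice the maximum frequency component.
fs_min = 2 * fmax
      = 2 * 44100
      = 88200 Hz

88200


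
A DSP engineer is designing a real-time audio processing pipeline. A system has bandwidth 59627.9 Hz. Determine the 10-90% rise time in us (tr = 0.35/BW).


Rise time from bandwidth relationship:
tr = 0.35 / BW
   = 0.35 / 59627.9
   = 5.869735476e-06 s
   = 5.8697 us

5.8697 us


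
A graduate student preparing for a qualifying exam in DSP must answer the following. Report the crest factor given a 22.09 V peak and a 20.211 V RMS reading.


Crest factor is the ratio of peak to RMS:
CF = V_peak / V_rms
   = 22.09 / 20.211
   = 1.093

1.093


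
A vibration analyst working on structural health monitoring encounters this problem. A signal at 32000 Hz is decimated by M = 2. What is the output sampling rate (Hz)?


Decimation reduces the sample rate:
fs_out = fs_in / M
       = 32000 / 2
       = 16000.0 Hz

16000.0 Hz


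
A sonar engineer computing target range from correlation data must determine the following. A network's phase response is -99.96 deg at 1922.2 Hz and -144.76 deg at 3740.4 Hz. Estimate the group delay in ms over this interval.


Group delay from phase difference:
tau = -d(phi)/d(omega)
d(phi) = -44.8 deg = -0.781908 rad
d(omega) = 2*pi*(3740.4 - 1922.2) = 11424.0875 rad/s
tau = -(-0.781908) / 11424.0875
    = 0.0684 ms

0.0684 ms


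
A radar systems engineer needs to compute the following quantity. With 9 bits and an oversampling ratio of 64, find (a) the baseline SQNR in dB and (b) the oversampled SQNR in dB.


Step 1 — baseline SQNR at Nyquist:
SQNR_base = 6.02*N + 1.76
          = 6.02*9 + 1.76
          = 55.94 dB

Step 2 — oversampling processing gain:
G = 10*log10(OSR) = 10*log10(64) = 18.06 dB

Step 3 — total:
SQNR_total = 55.94 + 18.06 = 74.0 dB

Base SQNR = 55.94 dB; oversampled SQNR = 74.0 dB


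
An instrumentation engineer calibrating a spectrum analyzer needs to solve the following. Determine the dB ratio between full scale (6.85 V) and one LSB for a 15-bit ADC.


Dynamic range from full-scale to LSB:
V_min = V_max / 2^bits = 6.85 / 2^15
DR = 20 * log10(V_max / V_min)
   = 20 * log10(2^15)
   = 20 * 15 * log10(2)
   = 90.31 dB

90.31 dB


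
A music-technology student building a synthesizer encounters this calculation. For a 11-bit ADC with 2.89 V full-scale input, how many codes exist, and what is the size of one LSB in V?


Step 1 — number of quantization levels:
L = 2^N = 2^11 = 2048

Step 2 — LSB step size:
delta = Vfs / L
      = 2.89 / 2048
      = 0.00141113 V

Levels = 2048; step size = 0.00141113 V


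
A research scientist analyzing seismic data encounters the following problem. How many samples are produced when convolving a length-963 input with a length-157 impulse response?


Linear convolution output length:
L = N + M - 1
  = 963 + 157 - 1
  = 1119 samples

1119


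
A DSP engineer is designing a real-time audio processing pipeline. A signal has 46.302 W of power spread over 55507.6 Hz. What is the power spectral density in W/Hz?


Power spectral density:
PSD = P / BW
    = 46.302 / 55507.6
    = 0.00083416 W/Hz

0.00083416 W/Hz


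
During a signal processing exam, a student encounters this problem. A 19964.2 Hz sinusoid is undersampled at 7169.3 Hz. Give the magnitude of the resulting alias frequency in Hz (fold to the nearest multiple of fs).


Compute the nearest integer multiple of fs to the signal:
n = round(19964.2 / 7169.3) = 3
f_alias = |19964.2 - 3 * 7169.3|
        = |19964.2 - 21507.9|
        = 1543.7 Hz

1543.7


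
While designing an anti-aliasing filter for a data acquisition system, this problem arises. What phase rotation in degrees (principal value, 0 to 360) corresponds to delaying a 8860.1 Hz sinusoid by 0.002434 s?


Phase shift from frequency and time delay:
phi = 360 * f * t_delay
    = 360 * 8860.1 * 0.002434
    = 7763.57 degrees
    mod 360 = 203.57 degrees

203.57 degrees


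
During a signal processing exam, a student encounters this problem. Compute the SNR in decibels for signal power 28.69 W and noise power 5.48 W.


SNR in decibels:
SNR = 10 * log10(Ps / Pn)
    = 10 * log10(28.69 / 5.48)
    = 10 * log10(5.2354)
    = 10 * 0.7189
    = 7.19 dB

7.19 dB


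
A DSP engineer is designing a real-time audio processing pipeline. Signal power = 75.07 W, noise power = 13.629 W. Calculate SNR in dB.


SNR in decibels:
SNR = 10 * log10(Ps / Pn)
    = 10 * log10(75.07 / 13.629)
    = 10 * log10(5.5081)
    = 10 * 0.741
    = 7.41 dB

7.41 dB


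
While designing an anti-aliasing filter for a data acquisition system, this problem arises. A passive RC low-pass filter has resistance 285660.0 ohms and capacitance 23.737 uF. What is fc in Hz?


Cutoff frequency of a first-order RC filter:
fc = 1 / (2 * pi * R * C)
C = 23.737 uF = 2.3737e-05 F
fc = 1 / (2 * pi * 285660.0 * 2.3737e-05)
   = 1 / 42.604466366369
   = 0.023472 Hz

0.023472 Hz


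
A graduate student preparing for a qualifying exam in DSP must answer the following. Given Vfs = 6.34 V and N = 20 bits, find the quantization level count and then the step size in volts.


Step 1 — number of quantization levels:
L = 2^N = 2^20 = 1048576

Step 2 — LSB step size:
delta = Vfs / L
      = 6.34 / 1048576
      = 6.05e-06 V

Levels = 1048576; step size = 6.05e-06 V


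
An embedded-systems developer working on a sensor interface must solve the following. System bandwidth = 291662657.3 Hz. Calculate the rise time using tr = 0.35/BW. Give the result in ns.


Rise time from bandwidth relationship:
tr = 0.35 / BW
   = 0.35 / 291662657.3
   = 1.200016496e-09 s
   = 1.2 ns

1.2 ns


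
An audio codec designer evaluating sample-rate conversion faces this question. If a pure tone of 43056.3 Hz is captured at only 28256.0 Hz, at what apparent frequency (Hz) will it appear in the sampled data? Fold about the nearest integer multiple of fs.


Compute the nearest integer multiple of fs to the signal:
n = round(43056.3 / 28256.0) = 2
f_alias = |43056.3 - 2 * 28256.0|
        = |43056.3 - 56512.0|
        = 13455.7 Hz

13455.7


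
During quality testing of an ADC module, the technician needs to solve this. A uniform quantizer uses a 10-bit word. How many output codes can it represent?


Number of quantization levels = 2^N
= 2^10
= 1024

1024


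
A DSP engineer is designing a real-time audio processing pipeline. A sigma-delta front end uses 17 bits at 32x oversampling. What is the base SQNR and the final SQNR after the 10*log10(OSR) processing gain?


Step 1 — baseline SQNR at Nyquist:
SQNR_base = 6.02*N + 1.76
          = 6.02*17 + 1.76
          = 104.1 dB

Step 2 — oversampling processing gain:
G = 10*log10(OSR) = 10*log10(32) = 15.05 dB

Step 3 — total:
SQNR_total = 104.1 + 15.05 = 119.15 dB

Base SQNR = 104.1 dB; oversampled SQNR = 119.15 dB


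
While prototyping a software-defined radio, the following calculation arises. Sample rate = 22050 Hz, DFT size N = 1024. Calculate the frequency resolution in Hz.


DFT frequency resolution:
df = fs / N
   = 22050 / 1024
   = 21.5332 Hz

21.5332 Hz


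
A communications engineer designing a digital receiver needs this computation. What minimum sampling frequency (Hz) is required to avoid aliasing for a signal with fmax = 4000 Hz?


The Nyquist rate is twice the maximum frequency component.
fs_min = 2 * fmax
      = 2 * 4000
      = 8000 Hz

8000


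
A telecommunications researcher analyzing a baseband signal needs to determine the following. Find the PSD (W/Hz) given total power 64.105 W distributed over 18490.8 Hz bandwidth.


Power spectral density:
PSD = P / BW
    = 64.105 / 18490.8
    = 0.00346686 W/Hz

0.00346686 W/Hz


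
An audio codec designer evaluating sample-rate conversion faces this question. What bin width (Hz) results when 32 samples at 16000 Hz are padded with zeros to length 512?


Frequency resolution after zero-padding:
N_padded = 32 * 16 = 512
df = fs / N_padded
   = 16000 / 512
   = 31.25 Hz

31.25 Hz


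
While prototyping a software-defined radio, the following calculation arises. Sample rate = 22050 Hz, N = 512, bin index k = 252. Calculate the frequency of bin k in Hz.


Frequency of DFT bin k:
f_k = k * fs / N
    = 252 * 22050 / 512
    = 5556600 / 512
    = 10852.734 Hz

10852.734 Hz


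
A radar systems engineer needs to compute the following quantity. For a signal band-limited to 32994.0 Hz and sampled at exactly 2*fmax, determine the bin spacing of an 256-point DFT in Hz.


Step 1 — Nyquist sampling rate:
fs = 2 * fmax = 2 * 32994.0 = 65988.0 Hz

Step 2 — DFT bin spacing:
df = fs / N = 65988.0 / 256 = 257.7656 Hz

257.7656 Hz


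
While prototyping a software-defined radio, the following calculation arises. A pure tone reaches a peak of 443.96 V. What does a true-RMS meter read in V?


RMS voltage for a sinusoidal waveform:
V_rms = V_peak / sqrt(2)
      = 443.96 / 1.414214
      = 313.927 V

313.927 V


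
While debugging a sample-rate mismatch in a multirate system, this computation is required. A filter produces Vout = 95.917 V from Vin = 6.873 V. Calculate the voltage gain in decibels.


Voltage gain in dB:
G = 20 * log10(Vout / Vin)
  = 20 * log10(95.917 / 6.873)
  = 20 * log10(13.955623)
  = 20 * 1.144749
  = 22.89 dB

22.89 dB


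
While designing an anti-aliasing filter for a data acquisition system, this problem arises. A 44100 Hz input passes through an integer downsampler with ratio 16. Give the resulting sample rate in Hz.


Decimation reduces the sample rate:
fs_out = fs_in / M
       = 44100 / 16
       = 2756.25 Hz

2756.25 Hz


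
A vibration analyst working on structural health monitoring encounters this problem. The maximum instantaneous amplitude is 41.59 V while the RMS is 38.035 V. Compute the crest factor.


Crest factor is the ratio of peak to RMS:
CF = V_peak / V_rms
   = 41.59 / 38.035
   = 1.0935

1.0935


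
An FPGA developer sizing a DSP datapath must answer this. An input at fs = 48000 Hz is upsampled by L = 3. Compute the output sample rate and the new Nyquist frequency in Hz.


Step 1 — output sample rate after interpolation by L:
fs_out = L * fs_in = 3 * 48000 = 144000 Hz

Step 2 — Nyquist frequency of the output stream:
f_Nyq = fs_out / 2 = 144000 / 2 = 72000.0 Hz

fs_out = 144000 Hz; f_Nyquist = 72000.0 Hz


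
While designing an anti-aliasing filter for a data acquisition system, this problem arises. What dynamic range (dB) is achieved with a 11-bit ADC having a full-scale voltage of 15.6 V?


Dynamic range from full-scale to LSB:
V_min = V_max / 2^bits = 15.6 / 2^11
DR = 20 * log10(V_max / V_min)
   = 20 * log10(2^11)
   = 20 * 11 * log10(2)
   = 66.23 dB

66.23 dB


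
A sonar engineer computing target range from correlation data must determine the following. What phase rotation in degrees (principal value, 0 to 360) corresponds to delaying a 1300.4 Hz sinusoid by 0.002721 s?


Phase shift from frequency and time delay:
phi = 360 * f * t_delay
    = 360 * 1300.4 * 0.002721
    = 1273.82 degrees
    mod 360 = 193.82 degrees

193.82 degrees


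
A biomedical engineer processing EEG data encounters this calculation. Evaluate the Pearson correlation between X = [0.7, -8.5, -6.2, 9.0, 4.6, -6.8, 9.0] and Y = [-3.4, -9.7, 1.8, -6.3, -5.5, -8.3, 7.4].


Pearson correlation coefficient (population):
r = cov(X,Y) / (std(X) * std(Y))
Mean X = 0.2571, Mean Y = -3.4286
Cov(X,Y) = 16.588776
Std(X) = 6.970521, Std(Y) = 5.608594
r = 0.4243

0.4243


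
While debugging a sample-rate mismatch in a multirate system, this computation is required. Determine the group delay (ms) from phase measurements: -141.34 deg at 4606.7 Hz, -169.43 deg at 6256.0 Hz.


Group delay from phase difference:
tau = -d(phi)/d(omega)
d(phi) = -28.09 deg = -0.490263 rad
d(omega) = 2*pi*(6256.0 - 4606.7) = 10362.8575 rad/s
tau = -(-0.490263) / 10362.8575
    = 0.0473 ms

0.0473 ms


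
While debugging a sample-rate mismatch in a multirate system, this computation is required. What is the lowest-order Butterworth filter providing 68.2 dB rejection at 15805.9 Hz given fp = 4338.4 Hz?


Butterworth filter order formula:
n = log10(10^(A/10) - 1) / (2 * log10(f_stop/f_pass))
10^(68.2/10) - 1 = 6606933.4801
f_stop/f_pass = 15805.9 / 4338.4 = 3.6433
n = 6.0731 -> ceil = 7

7


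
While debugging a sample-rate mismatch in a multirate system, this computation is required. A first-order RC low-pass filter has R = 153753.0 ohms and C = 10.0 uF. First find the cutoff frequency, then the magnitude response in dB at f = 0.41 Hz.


Step 1 — cutoff frequency:
fc = 1 / (2*pi*R*C)
C = 10.0 uF = 1e-05 F
fc = 1 / (2*pi*153753.0*1e-05)
   = 0.103513 Hz

Step 2 — magnitude at f = 0.41 Hz:
|H(f)| = 1 / sqrt(1 + (f/fc)^2)
f/fc = 0.41 / 0.103513 = 3.960855
|H| = 1 / sqrt(1 + 15.688372) = 0.2447896
|H|_dB = 20*log10(0.2447896) = -12.22 dB

fc = 0.103513 Hz; |H(0.41 Hz)| = -12.22 dB


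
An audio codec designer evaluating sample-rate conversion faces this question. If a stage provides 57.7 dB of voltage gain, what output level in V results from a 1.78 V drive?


Output voltage from dB gain:
V_out = V_in * 10^(gain_dB / 20)
      = 1.78 * 10^(57.7 / 20)
      = 1.78 * 767.361489
      = 1365.9035 V

1365.9035 V


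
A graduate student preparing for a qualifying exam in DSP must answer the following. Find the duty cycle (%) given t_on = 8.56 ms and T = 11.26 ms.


Duty cycle as a percentage:
DC = (t_on / T) * 100
   = (8.56 / 11.26) * 100
   = 0.760213 * 100
   = 76.02 %

76.02 %


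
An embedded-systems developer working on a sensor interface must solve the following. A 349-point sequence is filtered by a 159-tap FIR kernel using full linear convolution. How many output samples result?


Linear convolution output length:
L = N + M - 1
  = 349 + 159 - 1
  = 507 samples

507


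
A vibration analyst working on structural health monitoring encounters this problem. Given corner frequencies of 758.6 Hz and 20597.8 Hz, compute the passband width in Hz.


Bandwidth is the difference of -3dB frequencies:
BW = f_high - f_low
   = 20597.8 - 758.6
   = 19839.2 Hz

19839.2 Hz


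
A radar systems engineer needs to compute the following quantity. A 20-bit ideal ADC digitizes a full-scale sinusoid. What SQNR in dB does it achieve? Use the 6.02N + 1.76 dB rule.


Theoretical SNR for a full-scale sinusoid:
SNR = 6.02 * N + 1.76
    = 6.02 * 20 + 1.76
    = 120.4 + 1.76
    = 122.16 dB

122.16 dB


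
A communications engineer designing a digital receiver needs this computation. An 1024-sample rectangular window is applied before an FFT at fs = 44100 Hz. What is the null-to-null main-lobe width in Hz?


Main lobe width for a rectangular window:
Width = 2 * fs / N
      = 2 * 44100 / 1024
      = 88200 / 1024
      = 86.133 Hz

86.133 Hz


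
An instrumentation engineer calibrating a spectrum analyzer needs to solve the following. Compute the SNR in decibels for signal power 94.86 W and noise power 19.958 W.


SNR in decibels:
SNR = 10 * log10(Ps / Pn)
    = 10 * log10(94.86 / 19.958)
    = 10 * log10(4.753)
    = 10 * 0.677
    = 6.77 dB

6.77 dB


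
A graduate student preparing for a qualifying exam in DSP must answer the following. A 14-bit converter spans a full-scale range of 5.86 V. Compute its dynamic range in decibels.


Dynamic range from full-scale to LSB:
V_min = V_max / 2^bits = 5.86 / 2^14
DR = 20 * log10(V_max / V_min)
   = 20 * log10(2^14)
   = 20 * 14 * log10(2)
   = 84.29 dB

84.29 dB


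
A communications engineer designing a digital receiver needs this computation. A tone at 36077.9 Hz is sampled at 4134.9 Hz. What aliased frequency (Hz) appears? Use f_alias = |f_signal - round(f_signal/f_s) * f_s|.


Compute the nearest integer multiple of fs to the signal:
n = round(36077.9 / 4134.9) = 9
f_alias = |36077.9 - 9 * 4134.9|
        = |36077.9 - 37214.1|
        = 1136.2 Hz

1136.2


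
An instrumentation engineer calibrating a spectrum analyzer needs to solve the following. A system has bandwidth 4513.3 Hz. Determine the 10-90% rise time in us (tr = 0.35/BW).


Rise time from bandwidth relationship:
tr = 0.35 / BW
   = 0.35 / 4513.3
   = 7.754857865e-05 s
   = 77.5486 us

77.5486 us


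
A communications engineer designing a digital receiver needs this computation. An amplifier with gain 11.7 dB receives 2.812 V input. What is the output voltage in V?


Output voltage from dB gain:
V_out = V_in * 10^(gain_dB / 20)
      = 2.812 * 10^(11.7 / 20)
      = 2.812 * 3.845918
      = 10.8147 V

10.8147 V


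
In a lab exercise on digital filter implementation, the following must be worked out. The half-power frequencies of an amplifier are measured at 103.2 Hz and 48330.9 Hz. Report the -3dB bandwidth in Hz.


Bandwidth is the difference of -3dB frequencies:
BW = f_high - f_low
   = 48330.9 - 103.2
   = 48227.7 Hz

48227.7 Hz


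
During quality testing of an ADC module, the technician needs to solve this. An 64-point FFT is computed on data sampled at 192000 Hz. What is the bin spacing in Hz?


DFT frequency resolution:
df = fs / N
   = 192000 / 64
   = 3000.0 Hz

3000.0 Hz


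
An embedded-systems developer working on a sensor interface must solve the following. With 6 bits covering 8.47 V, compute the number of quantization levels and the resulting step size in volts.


Step 1 — number of quantization levels:
L = 2^N = 2^6 = 64

Step 2 — LSB step size:
delta = Vfs / L
      = 8.47 / 64
      = 0.13234375 V

Levels = 64; step size = 0.13234375 V


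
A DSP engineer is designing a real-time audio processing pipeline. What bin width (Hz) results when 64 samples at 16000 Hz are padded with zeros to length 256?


Frequency resolution after zero-padding:
N_padded = 64 * 4 = 256
df = fs / N_padded
   = 16000 / 256
   = 62.5 Hz

62.5 Hz


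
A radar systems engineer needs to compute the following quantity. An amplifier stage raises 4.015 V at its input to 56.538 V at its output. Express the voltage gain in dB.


Voltage gain in dB:
G = 20 * log10(Vout / Vin)
  = 20 * log10(56.538 / 4.015)
  = 20 * log10(14.081694)
  = 20 * 1.148655
  = 22.97 dB

22.97 dB


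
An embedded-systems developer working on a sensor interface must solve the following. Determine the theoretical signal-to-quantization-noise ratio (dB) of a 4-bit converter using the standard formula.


Theoretical SNR for a full-scale sinusoid:
SNR = 6.02 * N + 1.76
    = 6.02 * 4 + 1.76
    = 24.08 + 1.76
    = 25.84 dB

25.84 dB


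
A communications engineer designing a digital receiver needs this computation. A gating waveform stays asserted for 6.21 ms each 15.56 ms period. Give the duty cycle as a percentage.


Duty cycle as a percentage:
DC = (t_on / T) * 100
   = (6.21 / 15.56) * 100
   = 0.3991 * 100
   = 39.91 %

39.91 %


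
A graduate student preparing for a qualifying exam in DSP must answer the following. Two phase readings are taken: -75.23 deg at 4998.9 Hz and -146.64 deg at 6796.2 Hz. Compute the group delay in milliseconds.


Group delay from phase difference:
tau = -d(phi)/d(omega)
d(phi) = -71.41 deg = -1.24634 rad
d(omega) = 2*pi*(6796.2 - 4998.9) = 11292.769 rad/s
tau = -(-1.24634) / 11292.769
    = 0.1104 ms

0.1104 ms


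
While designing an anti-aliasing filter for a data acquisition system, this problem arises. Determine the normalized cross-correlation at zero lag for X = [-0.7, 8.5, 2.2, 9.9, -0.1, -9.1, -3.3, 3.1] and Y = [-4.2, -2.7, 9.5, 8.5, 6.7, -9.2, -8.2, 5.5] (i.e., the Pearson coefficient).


Pearson correlation coefficient (population):
r = cov(X,Y) / (std(X) * std(Y))
Mean X = 1.3125, Mean Y = 0.7375
Cov(X,Y) = 25.557031
Std(X) = 5.75683, Std(Y) = 7.159773
r = 0.6201

0.6201


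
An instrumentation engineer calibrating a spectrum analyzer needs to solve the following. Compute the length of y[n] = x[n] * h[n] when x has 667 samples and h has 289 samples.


Linear convolution output length:
L = N + M - 1
  = 667 + 289 - 1
  = 955 samples

955


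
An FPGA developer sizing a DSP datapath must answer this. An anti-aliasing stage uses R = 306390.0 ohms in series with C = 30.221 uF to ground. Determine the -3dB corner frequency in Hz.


Cutoff frequency of a first-order RC filter:
fc = 1 / (2 * pi * R * C)
C = 30.221 uF = 3.0221e-05 F
fc = 1 / (2 * pi * 306390.0 * 3.0221e-05)
   = 1 / 58.178602625328
   = 0.017188 Hz

0.017188 Hz


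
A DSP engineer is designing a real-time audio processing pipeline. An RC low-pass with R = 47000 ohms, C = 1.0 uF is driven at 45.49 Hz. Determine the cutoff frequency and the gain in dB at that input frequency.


Step 1 — cutoff frequency:
fc = 1 / (2*pi*R*C)
C = 1.0 uF = 1e-06 F
fc = 1 / (2*pi*47000*1e-06)
   = 3.38628 Hz

Step 2 — magnitude at f = 45.49 Hz:
|H(f)| = 1 / sqrt(1 + (f/fc)^2)
f/fc = 45.49 / 3.38628 = 13.43362
|H| = 1 / sqrt(1 + 180.462146) = 0.0742347
|H|_dB = 20*log10(0.0742347) = -22.59 dB

fc = 3.38628 Hz; |H(45.49 Hz)| = -22.59 dB


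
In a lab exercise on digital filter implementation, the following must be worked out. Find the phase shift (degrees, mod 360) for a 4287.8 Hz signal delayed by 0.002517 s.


Phase shift from frequency and time delay:
phi = 360 * f * t_delay
    = 360 * 4287.8 * 0.002517
    = 3885.26 degrees
    mod 360 = 285.26 degrees

285.26 degrees


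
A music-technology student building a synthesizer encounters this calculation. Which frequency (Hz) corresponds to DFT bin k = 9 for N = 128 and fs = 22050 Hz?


Frequency of DFT bin k:
f_k = k * fs / N
    = 9 * 22050 / 128
    = 198450 / 128
    = 1550.391 Hz

1550.391 Hz


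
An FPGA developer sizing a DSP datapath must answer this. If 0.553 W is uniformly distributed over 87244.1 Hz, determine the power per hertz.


Power spectral density:
PSD = P / BW
    = 0.553 / 87244.1
    = 6.34e-06 W/Hz

6.34e-06 W/Hz


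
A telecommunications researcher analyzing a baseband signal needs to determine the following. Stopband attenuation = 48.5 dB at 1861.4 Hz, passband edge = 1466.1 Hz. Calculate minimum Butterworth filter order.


Butterworth filter order formula:
n = log10(10^(A/10) - 1) / (2 * log10(f_stop/f_pass))
10^(48.5/10) - 1 = 70793.5784
f_stop/f_pass = 1861.4 / 1466.1 = 1.2696
n = 23.3901 -> ceil = 24

24


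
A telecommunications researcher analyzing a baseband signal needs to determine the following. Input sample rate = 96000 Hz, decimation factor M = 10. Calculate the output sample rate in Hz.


Decimation reduces the sample rate:
fs_out = fs_in / M
       = 96000 / 10
       = 9600.0 Hz

9600.0 Hz


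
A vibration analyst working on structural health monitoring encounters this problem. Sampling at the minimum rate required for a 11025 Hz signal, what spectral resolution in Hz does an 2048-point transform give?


Step 1 — Nyquist sampling rate:
fs = 2 * fmax = 2 * 11025 = 22050 Hz

Step 2 — DFT bin spacing:
df = fs / N = 22050 / 2048 = 10.7666 Hz

10.7666 Hz


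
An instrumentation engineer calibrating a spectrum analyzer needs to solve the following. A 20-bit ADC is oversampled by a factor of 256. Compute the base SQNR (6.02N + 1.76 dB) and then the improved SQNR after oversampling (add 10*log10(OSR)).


Step 1 — baseline SQNR at Nyquist:
SQNR_base = 6.02*N + 1.76
          = 6.02*20 + 1.76
          = 122.16 dB

Step 2 — oversampling processing gain:
G = 10*log10(OSR) = 10*log10(256) = 24.08 dB

Step 3 — total:
SQNR_total = 122.16 + 24.08 = 146.24 dB

Base SQNR = 122.16 dB; oversampled SQNR = 146.24 dB


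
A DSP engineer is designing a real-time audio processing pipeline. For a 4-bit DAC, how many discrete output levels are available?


Number of quantization levels = 2^N
= 2^4
= 16

16


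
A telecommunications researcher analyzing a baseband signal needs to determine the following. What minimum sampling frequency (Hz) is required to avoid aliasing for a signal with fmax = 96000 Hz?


The Nyquist rate is twice the maximum frequency component.
fs_min = 2 * fmax
      = 2 * 96000
      = 192000 Hz

192000


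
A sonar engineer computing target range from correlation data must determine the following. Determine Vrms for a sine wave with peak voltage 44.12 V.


RMS voltage for a sinusoidal waveform:
V_rms = V_peak / sqrt(2)
      = 44.12 / 1.414214
      = 31.198 V

31.198 V


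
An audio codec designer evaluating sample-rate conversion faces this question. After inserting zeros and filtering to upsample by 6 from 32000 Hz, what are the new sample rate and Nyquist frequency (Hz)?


Step 1 — output sample rate after interpolation by L:
fs_out = L * fs_in = 6 * 32000 = 192000 Hz

Step 2 — Nyquist frequency of the output stream:
f_Nyq = fs_out / 2 = 192000 / 2 = 96000.0 Hz

fs_out = 192000 Hz; f_Nyquist = 96000.0 Hz


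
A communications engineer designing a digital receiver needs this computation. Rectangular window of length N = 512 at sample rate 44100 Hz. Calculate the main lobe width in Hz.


Main lobe width for a rectangular window:
Width = 2 * fs / N
      = 2 * 44100 / 512
      = 88200 / 512
      = 172.266 Hz

172.266 Hz


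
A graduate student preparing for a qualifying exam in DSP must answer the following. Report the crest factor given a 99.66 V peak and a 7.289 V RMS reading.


Crest factor is the ratio of peak to RMS:
CF = V_peak / V_rms
   = 99.66 / 7.289
   = 13.6727

13.6727


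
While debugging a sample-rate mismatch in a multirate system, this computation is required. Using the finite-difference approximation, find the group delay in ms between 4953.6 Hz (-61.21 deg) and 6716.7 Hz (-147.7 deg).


Group delay from phase difference:
tau = -d(phi)/d(omega)
d(phi) = -86.49 deg = -1.509535 rad
d(omega) = 2*pi*(6716.7 - 4953.6) = 11077.884 rad/s
tau = -(-1.509535) / 11077.884
    = 0.1363 ms

0.1363 ms


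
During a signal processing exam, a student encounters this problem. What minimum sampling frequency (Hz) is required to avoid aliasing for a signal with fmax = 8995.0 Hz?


The Nyquist rate is twice the maximum frequency component.
fs_min = 2 * fmax
      = 2 * 8995.0
      = 17990.0 Hz

17990.0


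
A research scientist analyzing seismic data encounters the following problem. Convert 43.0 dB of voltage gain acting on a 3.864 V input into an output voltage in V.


Output voltage from dB gain:
V_out = V_in * 10^(gain_dB / 20)
      = 3.864 * 10^(43.0 / 20)
      = 3.864 * 141.253754
      = 545.8045 V

545.8045 V


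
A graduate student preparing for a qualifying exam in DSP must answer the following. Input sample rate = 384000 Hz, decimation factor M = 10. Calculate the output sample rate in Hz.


Decimation reduces the sample rate:
fs_out = fs_in / M
       = 384000 / 10
       = 38400.0 Hz

38400.0 Hz


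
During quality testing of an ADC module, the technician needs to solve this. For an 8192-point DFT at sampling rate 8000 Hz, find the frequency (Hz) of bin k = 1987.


Frequency of DFT bin k:
f_k = k * fs / N
    = 1987 * 8000 / 8192
    = 15896000 / 8192
    = 1940.43 Hz

1940.43 Hz


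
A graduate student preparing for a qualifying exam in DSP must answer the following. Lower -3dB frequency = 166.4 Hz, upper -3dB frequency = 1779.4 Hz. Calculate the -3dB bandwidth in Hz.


Bandwidth is the difference of -3dB frequencies:
BW = f_high - f_low
   = 1779.4 - 166.4
   = 1613.0 Hz

1613.0 Hz


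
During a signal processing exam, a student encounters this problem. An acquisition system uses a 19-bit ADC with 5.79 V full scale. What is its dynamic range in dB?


Dynamic range from full-scale to LSB:
V_min = V_max / 2^bits = 5.79 / 2^19
DR = 20 * log10(V_max / V_min)
   = 20 * log10(2^19)
   = 20 * 19 * log10(2)
   = 114.39 dB

114.39 dB


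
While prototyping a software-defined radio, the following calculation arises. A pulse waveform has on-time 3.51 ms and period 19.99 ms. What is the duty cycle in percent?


Duty cycle as a percentage:
DC = (t_on / T) * 100
   = (3.51 / 19.99) * 100
   = 0.175588 * 100
   = 17.56 %

17.56 %


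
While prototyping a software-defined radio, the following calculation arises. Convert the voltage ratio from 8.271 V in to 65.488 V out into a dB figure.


Voltage gain in dB:
G = 20 * log10(Vout / Vin)
  = 20 * log10(65.488 / 8.271)
  = 20 * log10(7.917785)
  = 20 * 0.898604
  = 17.97 dB

17.97 dB


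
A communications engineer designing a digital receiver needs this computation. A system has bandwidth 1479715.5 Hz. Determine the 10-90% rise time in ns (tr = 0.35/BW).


Rise time from bandwidth relationship:
tr = 0.35 / BW
   = 0.35 / 1479715.5
   = 2.36531955e-07 s
   = 236.532 ns

236.532 ns


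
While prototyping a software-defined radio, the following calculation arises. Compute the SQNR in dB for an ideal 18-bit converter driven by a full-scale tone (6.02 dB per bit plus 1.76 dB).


Theoretical SNR for a full-scale sinusoid:
SNR = 6.02 * N + 1.76
    = 6.02 * 18 + 1.76
    = 108.36 + 1.76
    = 110.12 dB

110.12 dB


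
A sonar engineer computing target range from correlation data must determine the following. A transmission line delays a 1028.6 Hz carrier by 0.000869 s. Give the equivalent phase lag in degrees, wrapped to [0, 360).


Phase shift from frequency and time delay:
phi = 360 * f * t_delay
    = 360 * 1028.6 * 0.000869
    = 321.79 degrees
    mod 360 = 321.79 degrees

321.79 degrees


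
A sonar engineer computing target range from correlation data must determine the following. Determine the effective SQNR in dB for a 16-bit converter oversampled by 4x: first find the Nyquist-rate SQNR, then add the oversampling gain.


Step 1 — baseline SQNR at Nyquist:
SQNR_base = 6.02*N + 1.76
          = 6.02*16 + 1.76
          = 98.08 dB

Step 2 — oversampling processing gain:
G = 10*log10(OSR) = 10*log10(4) = 6.02 dB

Step 3 — total:
SQNR_total = 98.08 + 6.02 = 104.1 dB

Base SQNR = 98.08 dB; oversampled SQNR = 104.1 dB


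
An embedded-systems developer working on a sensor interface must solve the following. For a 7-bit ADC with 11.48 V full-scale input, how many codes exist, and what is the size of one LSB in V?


Step 1 — number of quantization levels:
L = 2^N = 2^7 = 128

Step 2 — LSB step size:
delta = Vfs / L
      = 11.48 / 128
      = 0.0896875 V

Levels = 128; step size = 0.0896875 V


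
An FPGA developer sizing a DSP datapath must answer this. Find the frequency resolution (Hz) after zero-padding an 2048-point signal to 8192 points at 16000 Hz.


Frequency resolution after zero-padding:
N_padded = 2048 * 4 = 8192
df = fs / N_padded
   = 16000 / 8192
   = 1.9531 Hz

1.9531 Hz


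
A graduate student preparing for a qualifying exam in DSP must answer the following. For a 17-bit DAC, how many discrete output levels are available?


Number of quantization levels = 2^N
= 2^17
= 131072

131072


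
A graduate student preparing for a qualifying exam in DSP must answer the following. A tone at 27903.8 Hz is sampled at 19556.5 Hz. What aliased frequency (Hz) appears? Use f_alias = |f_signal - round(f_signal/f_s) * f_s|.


Compute the nearest integer multiple of fs to the signal:
n = round(27903.8 / 19556.5) = 1
f_alias = |27903.8 - 1 * 19556.5|
        = |27903.8 - 19556.5|
        = 8347.3 Hz

8347.3


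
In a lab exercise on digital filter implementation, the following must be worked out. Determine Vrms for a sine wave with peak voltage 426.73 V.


RMS voltage for a sinusoidal waveform:
V_rms = V_peak / sqrt(2)
      = 426.73 / 1.414214
      = 301.744 V

301.744 V


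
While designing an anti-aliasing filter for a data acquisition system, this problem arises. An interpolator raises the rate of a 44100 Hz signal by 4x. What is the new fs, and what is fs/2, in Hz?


Step 1 — output sample rate after interpolation by L:
fs_out = L * fs_in = 4 * 44100 = 176400 Hz

Step 2 — Nyquist frequency of the output stream:
f_Nyq = fs_out / 2 = 176400 / 2 = 88200.0 Hz

fs_out = 176400 Hz; f_Nyquist = 88200.0 Hz


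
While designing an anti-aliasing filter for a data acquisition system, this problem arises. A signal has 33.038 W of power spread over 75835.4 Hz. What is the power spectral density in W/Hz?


Power spectral density:
PSD = P / BW
    = 33.038 / 75835.4
    = 0.00043565 W/Hz

0.00043565 W/Hz


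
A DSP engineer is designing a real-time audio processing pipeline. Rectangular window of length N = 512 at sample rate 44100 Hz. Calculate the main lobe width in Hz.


Main lobe width for a rectangular window:
Width = 2 * fs / N
      = 2 * 44100 / 512
      = 88200 / 512
      = 172.266 Hz

172.266 Hz


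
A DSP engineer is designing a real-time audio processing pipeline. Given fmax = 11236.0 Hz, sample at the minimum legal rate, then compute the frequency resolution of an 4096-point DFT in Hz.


Step 1 — Nyquist sampling rate:
fs = 2 * fmax = 2 * 11236.0 = 22472.0 Hz

Step 2 — DFT bin spacing:
df = fs / N = 22472.0 / 4096 = 5.4863 Hz

5.4863 Hz
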